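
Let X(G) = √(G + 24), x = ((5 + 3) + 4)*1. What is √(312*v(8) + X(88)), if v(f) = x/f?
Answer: 2*√(117 + √7) ≈ 21.877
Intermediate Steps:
x = 12 (x = (8 + 4)*1 = 12*1 = 12)
X(G) = √(24 + G)
v(f) = 12/f
√(312*v(8) + X(88)) = √(312*(12/8) + √(24 + 88)) = √(312*(12*(⅛)) + √112) = √(312*(3/2) + 4*√7) = √(468 + 4*√7)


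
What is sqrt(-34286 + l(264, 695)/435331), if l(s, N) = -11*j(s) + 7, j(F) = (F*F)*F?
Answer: I*sqrt(6585755211289033)/435331 ≈ 186.42*I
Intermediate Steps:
j(F) = F**3 (j(F) = F**2*F = F**3)
l(s, N) = 7 - 11*s**3 (l(s, N) = -11*s**3 + 7 = 7 - 11*s**3)
sqrt(-34286 + l(264, 695)/435331) = sqrt(-34286 + (7 - 11*264**3)/435331) = sqrt(-34286 + (7 - 11*18399744)*(1/435331)) = sqrt(-34286 + (7 - 202397184)*(1/435331)) = sqrt(-34286 - 202397177*1/435331) = sqrt(-34286 - 202397177/435331) = sqrt(-15128155843/435331) = I*sqrt(6585755211289033)/435331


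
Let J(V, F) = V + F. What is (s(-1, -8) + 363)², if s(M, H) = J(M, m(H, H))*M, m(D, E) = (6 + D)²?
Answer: 129600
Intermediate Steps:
J(V, F) = F + V
s(M, H) = M*(M + (6 + H)²) (s(M, H) = ((6 + H)² + M)*M = (M + (6 + H)²)*M = M*(M + (6 + H)²))
(s(-1, -8) + 363)² = (-(-1 + (6 - 8)²) + 363)² = (-(-1 + (-2)²) + 363)² = (-(-1 + 4) + 363)² = (-1*3 + 363)² = (-3 + 363)² = 360² = 129600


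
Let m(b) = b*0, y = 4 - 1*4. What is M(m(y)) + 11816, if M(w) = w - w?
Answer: 11816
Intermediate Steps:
y = 0 (y = 4 - 4 = 0)
m(b) = 0
M(w) = 0
M(m(y)) + 11816 = 0 + 11816 = 11816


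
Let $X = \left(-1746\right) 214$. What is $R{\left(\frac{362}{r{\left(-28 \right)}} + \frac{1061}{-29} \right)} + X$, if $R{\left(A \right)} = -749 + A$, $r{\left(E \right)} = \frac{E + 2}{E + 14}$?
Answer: $- \frac{141086468}{377} \approx -3.7423 \cdot 10^{5}$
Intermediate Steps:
$r{\left(E \right)} = \frac{2 + E}{14 + E}$
$X = -373644$
$R{\left(\frac{362}{r{\left(-28 \right)}} + \frac{1061}{-29} \right)} + X = \left(-749 + \left(\frac{362}{\frac{1}{14 - 28} \left(2 - 28\right)} + \frac{1061}{-29}\right)\right) - 373644 = \left(-749 + \left(\frac{362}{\frac{1}{-14} \left(-26\right)} + 1061 \left(- \frac{1}{29}\right)\right)\right) - 373644 = \left(-749 - \left(\frac{1061}{29} - \frac{362}{\left(- \frac{1}{14}\right) \left(-26\right)}\right)\right) - 373644 = \left(-749 - \left(\frac{1061}{29} - \frac{362}{\frac{13}{7}}\right)\right) - 373644 = \left(-749 + \left(362 \cdot \frac{7}{13} - \frac{1061}{29}\right)\right) - 373644 = \left(-749 + \left(\frac{2534}{13} - \frac{1061}{29}\right)\right) - 373644 = \left(-749 + \frac{59693}{377}\right) - 373644 = - \frac{222680}{377} - 373644 = - \frac{141086468}{377}$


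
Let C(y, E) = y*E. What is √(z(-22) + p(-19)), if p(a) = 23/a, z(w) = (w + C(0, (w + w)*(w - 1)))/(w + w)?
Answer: 3*I*√114/38 ≈ 0.84293*I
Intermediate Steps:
C(y, E) = E*y
z(w) = ½ (z(w) = (w + ((w + w)*(w - 1))*0)/(w + w) = (w + ((2*w)*(-1 + w))*0)/((2*w)) = (w + (2*w*(-1 + w))*0)*(1/(2*w)) = (w + 0)*(1/(2*w)) = w*(1/(2*w)) = ½)
√(z(-22) + p(-19)) = √(½ + 23/(-19)) = √(½ + 23*(-1/19)) = √(½ - 23/19) = √(-27/38) = 3*I*√114/38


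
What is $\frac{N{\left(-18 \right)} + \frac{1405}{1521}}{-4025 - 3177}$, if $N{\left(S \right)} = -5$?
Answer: $\frac{3100}{5477121} \approx 0.00056599$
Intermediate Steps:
$\frac{N{\left(-18 \right)} + \frac{1405}{1521}}{-4025 - 3177} = \frac{-5 + \frac{1405}{1521}}{-4025 - 3177} = \frac{-5 + 1405 \cdot \frac{1}{1521}}{-7202} = \left(-5 + \frac{1405}{1521}\right) \left(- \frac{1}{7202}\right) = \left(- \frac{6200}{1521}\right) \left(- \frac{1}{7202}\right) = \frac{3100}{5477121}$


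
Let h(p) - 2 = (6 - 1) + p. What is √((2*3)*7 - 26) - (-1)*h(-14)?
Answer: -3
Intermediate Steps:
h(p) = 7 + p (h(p) = 2 + ((6 - 1) + p) = 2 + (5 + p) = 7 + p)
√((2*3)*7 - 26) - (-1)*h(-14) = √((2*3)*7 - 26) - (-1)*(7 - 14) = √(6*7 - 26) - (-1)*(-7) = √(42 - 26) - 1*7 = √16 - 7 = 4 - 7 = -3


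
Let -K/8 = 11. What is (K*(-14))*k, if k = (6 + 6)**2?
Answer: 177408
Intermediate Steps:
K = -88 (K = -8*11 = -88)
k = 144 (k = 12**2 = 144)
(K*(-14))*k = -88*(-14)*144 = 1232*144 = 177408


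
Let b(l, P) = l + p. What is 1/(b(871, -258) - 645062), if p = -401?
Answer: -1/644592 ≈ -1.5514e-6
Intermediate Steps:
b(l, P) = -401 + l (b(l, P) = l - 401 = -401 + l)
1/(b(871, -258) - 645062) = 1/((-401 + 871) - 645062) = 1/(470 - 645062) = 1/(-644592) = -1/644592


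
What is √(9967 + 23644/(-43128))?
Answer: √128735023034/3594 ≈ 99.832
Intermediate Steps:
√(9967 + 23644/(-43128)) = √(9967 + 23644*(-1/43128)) = √(9967 - 5911/10782) = √(107458283/10782) = √128735023034/3594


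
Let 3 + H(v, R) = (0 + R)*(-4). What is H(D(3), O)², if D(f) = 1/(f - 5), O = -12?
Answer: 2025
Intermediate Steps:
D(f) = 1/(-5 + f)
H(v, R) = -3 - 4*R (H(v, R) = -3 + (0 + R)*(-4) = -3 + R*(-4) = -3 - 4*R)
H(D(3), O)² = (-3 - 4*(-12))² = (-3 + 48)² = 45² = 2025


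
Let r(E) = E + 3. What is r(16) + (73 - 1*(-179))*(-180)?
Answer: -45341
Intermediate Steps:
r(E) = 3 + E
r(16) + (73 - 1*(-179))*(-180) = (3 + 16) + (73 - 1*(-179))*(-180) = 19 + (73 + 179)*(-180) = 19 + 252*(-180) = 19 - 45360 = -45341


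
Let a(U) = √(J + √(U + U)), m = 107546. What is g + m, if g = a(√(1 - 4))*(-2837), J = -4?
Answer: 107546 - 2837*√(-4 + √2*3^(¼)*√I) ≈ 1.0644e+5 - 4778.1*I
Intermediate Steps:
a(U) = √(-4 + √2*√U) (a(U) = √(-4 + √(U + U)) = √(-4 + √(2*U)) = √(-4 + √2*√U))
g = -2837*√(-4 + √2*3^(¼)*√I) (g = √(-4 + √2*√(√(1 - 4)))*(-2837) = √(-4 + √2*√(√(-3)))*(-2837) = √(-4 + √2*√(I*√3))*(-2837) = √(-4 + √2*(3^(¼)*√I))*(-2837) = √(-4 + √2*3^(¼)*√I)*(-2837) = -2837*√(-4 + √2*3^(¼)*√I) ≈ -1108.4 - 4778.1*I)
g + m = -2837*√(-4 + √2*3^(¼)*√I) + 107546 = 107546 - 2837*√(-4 + √2*3^(¼)*√I)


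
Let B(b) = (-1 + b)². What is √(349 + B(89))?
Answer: √8093 ≈ 89.961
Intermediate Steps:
√(349 + B(89)) = √(349 + (-1 + 89)²) = √(349 + 88²) = √(349 + 7744) = √8093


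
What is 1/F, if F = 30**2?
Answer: 1/900 ≈ 0.0011111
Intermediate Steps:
F = 900
1/F = 1/900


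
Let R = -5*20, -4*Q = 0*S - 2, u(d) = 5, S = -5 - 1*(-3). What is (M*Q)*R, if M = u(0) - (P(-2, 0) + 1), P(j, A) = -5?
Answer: -450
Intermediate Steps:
S = -2 (S = -5 + 3 = -2)
Q = 1/2 (Q = -(0*(-2) - 2)/4 = -(0 - 2)/4 = -1/4*(-2) = 1/2 ≈ 0.50000)
R = -100
M = 9 (M = 5 - (-5 + 1) = 5 - 1*(-4) = 5 + 4 = 9)
(M*Q)*R = (9*(1/2))*(-100) = (9/2)*(-100) = -450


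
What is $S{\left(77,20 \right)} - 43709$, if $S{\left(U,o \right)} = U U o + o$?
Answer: $74891$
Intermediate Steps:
$S{\left(U,o \right)} = o + o U^{2}$ ($S{\left(U,o \right)} = U^{2} o + o = o U^{2} + o = o + o U^{2}$)
$S{\left(77,20 \right)} - 43709 = 20 \left(1 + 77^{2}\right) - 43709 = 20 \left(1 + 5929\right) - 43709 = 20 \cdot 5930 - 43709 = 118600 - 43709 = 74891$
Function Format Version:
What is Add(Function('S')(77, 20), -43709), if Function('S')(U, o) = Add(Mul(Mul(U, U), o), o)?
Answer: 74891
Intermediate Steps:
Function('S')(U, o) = Add(o, Mul(o, Pow(U, 2))) (Function('S')(U, o) = Add(Mul(Pow(U, 2), o), o) = Add(Mul(o, Pow(U, 2)), o) = Add(o, Mul(o, Pow(U, 2))))
Add(Function('S')(77, 20), -43709) = Add(Mul(20, Add(1, Pow(77, 2))), -43709) = Add(Mul(20, Add(1, 5929)), -43709) = Add(Mul(20, 5930), -43709) = Add(118600, -43709) = 74891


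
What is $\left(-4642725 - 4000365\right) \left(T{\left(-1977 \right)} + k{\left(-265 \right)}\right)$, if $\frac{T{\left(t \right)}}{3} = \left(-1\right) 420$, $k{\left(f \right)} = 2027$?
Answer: $-6629250030$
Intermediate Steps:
$T{\left(t \right)} = -1260$ ($T{\left(t \right)} = 3 \left(\left(-1\right) 420\right) = 3 \left(-420\right) = -1260$)
$\left(-4642725 - 4000365\right) \left(T{\left(-1977 \right)} + k{\left(-265 \right)}\right) = \left(-4642725 - 4000365\right) \left(-1260 + 2027\right) = \left(-8643090\right) 767 = -6629250030$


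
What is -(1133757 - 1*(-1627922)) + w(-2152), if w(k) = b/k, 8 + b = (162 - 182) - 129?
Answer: -5943133051/2152 ≈ -2.7617e+6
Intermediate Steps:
b = -157 (b = -8 + ((162 - 182) - 129) = -8 + (-20 - 129) = -8 - 149 = -157)
w(k) = -157/k
-(1133757 - 1*(-1627922)) + w(-2152) = -(1133757 - 1*(-1627922)) - 157/(-2152) = -(1133757 + 1627922) - 157*(-1/2152) = -1*2761679 + 157/2152 = -2761679 + 157/2152 = -5943133051/2152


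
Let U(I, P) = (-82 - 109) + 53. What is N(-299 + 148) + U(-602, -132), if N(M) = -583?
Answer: -721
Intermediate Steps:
U(I, P) = -138 (U(I, P) = -191 + 53 = -138)
N(-299 + 148) + U(-602, -132) = -583 - 138 = -721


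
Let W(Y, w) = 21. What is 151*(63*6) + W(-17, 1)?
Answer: 57099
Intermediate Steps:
151*(63*6) + W(-17, 1) = 151*(63*6) + 21 = 151*378 + 21 = 57078 + 21 = 57099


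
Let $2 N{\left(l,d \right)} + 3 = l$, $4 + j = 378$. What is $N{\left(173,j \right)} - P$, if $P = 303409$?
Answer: $-303324$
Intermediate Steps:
$j = 374$ ($j = -4 + 378 = 374$)
$N{\left(l,d \right)} = - \frac{3}{2} + \frac{l}{2}$
$N{\left(173,j \right)} - P = \left(- \frac{3}{2} + \frac{1}{2} \cdot 173\right) - 303409 = \left(- \frac{3}{2} + \frac{173}{2}\right) - 303409 = 85 - 303409 = -303324$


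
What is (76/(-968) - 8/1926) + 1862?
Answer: 433912387/233046 ≈ 1861.9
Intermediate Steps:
(76/(-968) - 8/1926) + 1862 = (76*(-1/968) - 8*1/1926) + 1862 = (-19/242 - 4/963) + 1862 = -19265/233046 + 1862 = 433912387/233046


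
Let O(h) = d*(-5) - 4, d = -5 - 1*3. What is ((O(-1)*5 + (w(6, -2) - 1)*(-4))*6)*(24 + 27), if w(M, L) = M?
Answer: 48960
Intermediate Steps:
d = -8 (d = -5 - 3 = -8)
O(h) = 36 (O(h) = -8*(-5) - 4 = 40 - 4 = 36)
((O(-1)*5 + (w(6, -2) - 1)*(-4))*6)*(24 + 27) = ((36*5 + (6 - 1)*(-4))*6)*(24 + 27) = ((180 + 5*(-4))*6)*51 = ((180 - 20)*6)*51 = (160*6)*51 = 960*51 = 48960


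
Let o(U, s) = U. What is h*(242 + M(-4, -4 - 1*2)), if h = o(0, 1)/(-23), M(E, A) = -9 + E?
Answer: 0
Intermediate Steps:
h = 0 (h = 0/(-23) = 0*(-1/23) = 0)
h*(242 + M(-4, -4 - 1*2)) = 0*(242 + (-9 - 4)) = 0*(242 - 13) = 0*229 = 0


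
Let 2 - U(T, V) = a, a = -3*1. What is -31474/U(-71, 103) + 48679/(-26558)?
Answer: -836129887/132790 ≈ -6296.6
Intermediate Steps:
a = -3
U(T, V) = 5 (U(T, V) = 2 - 1*(-3) = 2 + 3 = 5)
-31474/U(-71, 103) + 48679/(-26558) = -31474/5 + 48679/(-26558) = -31474*⅕ + 48679*(-1/26558) = -31474/5 - 48679/26558 = -836129887/132790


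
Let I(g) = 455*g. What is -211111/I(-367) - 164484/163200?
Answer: 116449241/454199200 ≈ 0.25638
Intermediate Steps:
-211111/I(-367) - 164484/163200 = -211111/(455*(-367)) - 164484/163200 = -211111/(-166985) - 164484*1/163200 = -211111*(-1/166985) - 13707/13600 = 211111/166985 - 13707/13600 = 116449241/454199200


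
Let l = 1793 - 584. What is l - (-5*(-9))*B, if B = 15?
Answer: 534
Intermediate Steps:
l = 1209
l - (-5*(-9))*B = 1209 - (-5*(-9))*15 = 1209 - 45*15 = 1209 - 1*675 = 1209 - 675 = 534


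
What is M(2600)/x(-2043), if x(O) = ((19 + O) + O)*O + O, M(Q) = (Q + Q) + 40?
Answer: 2620/4153419 ≈ 0.00063081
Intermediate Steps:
M(Q) = 40 + 2*Q (M(Q) = 2*Q + 40 = 40 + 2*Q)
x(O) = O + O*(19 + 2*O) (x(O) = (19 + 2*O)*O + O = O*(19 + 2*O) + O = O + O*(19 + 2*O))
M(2600)/x(-2043) = (40 + 2*2600)/((2*(-2043)*(10 - 2043))) = (40 + 5200)/((2*(-2043)*(-2033))) = 5240/8306838 = 5240*(1/8306838) = 2620/4153419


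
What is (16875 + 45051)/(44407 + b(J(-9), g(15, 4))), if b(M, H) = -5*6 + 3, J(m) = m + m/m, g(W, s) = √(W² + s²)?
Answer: 30963/22190 ≈ 1.3954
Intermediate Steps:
J(m) = 1 + m (J(m) = m + 1 = 1 + m)
b(M, H) = -27 (b(M, H) = -30 + 3 = -27)
(16875 + 45051)/(44407 + b(J(-9), g(15, 4))) = (16875 + 45051)/(44407 - 27) = 61926/44380 = 61926*(1/44380) = 30963/22190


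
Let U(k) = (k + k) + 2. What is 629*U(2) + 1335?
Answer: 5109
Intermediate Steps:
U(k) = 2 + 2*k (U(k) = 2*k + 2 = 2 + 2*k)
629*U(2) + 1335 = 629*(2 + 2*2) + 1335 = 629*(2 + 4) + 1335 = 629*6 + 1335 = 3774 + 1335 = 5109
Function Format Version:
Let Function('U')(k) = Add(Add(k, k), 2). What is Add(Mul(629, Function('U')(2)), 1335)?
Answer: 5109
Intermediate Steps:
Function('U')(k) = Add(2, Mul(2, k)) (Function('U')(k) = Add(Mul(2, k), 2) = Add(2, Mul(2, k)))
Add(Mul(629, Function('U')(2)), 1335) = Add(Mul(629, Add(2, Mul(2, 2))), 1335) = Add(Mul(629, Add(2, 4)), 1335) = Add(Mul(629, 6), 1335) = Add(3774, 1335) = 5109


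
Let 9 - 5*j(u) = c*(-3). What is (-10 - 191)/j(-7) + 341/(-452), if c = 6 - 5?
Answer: -9549/113 ≈ -84.504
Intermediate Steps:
c = 1
j(u) = 12/5 (j(u) = 9/5 - (-3)/5 = 9/5 - 1/5*(-3) = 9/5 + 3/5 = 12/5)
(-10 - 191)/j(-7) + 341/(-452) = (-10 - 191)/(12/5) + 341/(-452) = -201*5/12 + 341*(-1/452) = -335/4 - 341/452 = -9549/113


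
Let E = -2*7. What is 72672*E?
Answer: -1017408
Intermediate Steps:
E = -14
72672*E = 72672*(-14) = -1017408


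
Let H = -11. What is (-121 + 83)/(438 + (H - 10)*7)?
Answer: -38/291 ≈ -0.13058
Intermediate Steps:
(-121 + 83)/(438 + (H - 10)*7) = (-121 + 83)/(438 + (-11 - 10)*7) = -38/(438 - 21*7) = -38/(438 - 147) = -38/291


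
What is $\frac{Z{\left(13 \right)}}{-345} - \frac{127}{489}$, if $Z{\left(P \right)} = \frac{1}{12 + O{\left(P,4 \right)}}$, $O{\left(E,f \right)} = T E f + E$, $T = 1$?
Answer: $- \frac{374916}{1443365} \approx -0.25975$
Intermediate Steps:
$O{\left(E,f \right)} = E + E f$ ($O{\left(E,f \right)} = 1 E f + E = E f + E = E + E f$)
$Z{\left(P \right)} = \frac{1}{12 + 5 P}$ ($Z{\left(P \right)} = \frac{1}{12 + P \left(1 + 4\right)} = \frac{1}{12 + P 5} = \frac{1}{12 + 5 P}$)
$\frac{Z{\left(13 \right)}}{-345} - \frac{127}{489} = \frac{1}{\left(12 + 5 \cdot 13\right) \left(-345\right)} - \frac{127}{489} = \frac{1}{12 + 65} \left(- \frac{1}{345}\right) - \frac{127}{489} = \frac{1}{77} \left(- \frac{1}{345}\right) - \frac{127}{489} = - \frac{1}{26565} - \frac{127}{489} = - \frac{374916}{1443365}$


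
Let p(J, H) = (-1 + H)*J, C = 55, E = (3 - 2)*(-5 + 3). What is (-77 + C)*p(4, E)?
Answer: 264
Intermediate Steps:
E = -2 (E = 1*(-2) = -2)
p(J, H) = J*(-1 + H)
(-77 + C)*p(4, E) = (-77 + 55)*(4*(-1 - 2)) = -88*(-3) = -22*(-12) = 264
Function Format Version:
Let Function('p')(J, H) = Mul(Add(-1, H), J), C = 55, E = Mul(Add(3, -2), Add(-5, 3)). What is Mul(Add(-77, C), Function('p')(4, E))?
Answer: 264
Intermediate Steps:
E = -2 (E = Mul(1, -2) = -2)
Function('p')(J, H) = Mul(J, Add(-1, H))
Mul(Add(-77, C), Function('p')(4, E)) = Mul(Add(-77, 55), Mul(4, Add(-1, -2))) = Mul(-22, Mul(4, -3)) = Mul(-22, -12) = 264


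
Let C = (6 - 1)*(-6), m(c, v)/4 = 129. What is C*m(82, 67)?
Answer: -15480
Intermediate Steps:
m(c, v) = 516 (m(c, v) = 4*129 = 516)
C = -30 (C = 5*(-6) = -30)
C*m(82, 67) = -30*516 = -15480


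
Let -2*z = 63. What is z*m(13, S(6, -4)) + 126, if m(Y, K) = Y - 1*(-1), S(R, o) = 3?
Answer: -315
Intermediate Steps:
z = -63/2 (z = -½*63 = -63/2 ≈ -31.500)
m(Y, K) = 1 + Y (m(Y, K) = Y + 1 = 1 + Y)
z*m(13, S(6, -4)) + 126 = -63*(1 + 13)/2 + 126 = -63/2*14 + 126 = -441 + 126 = -315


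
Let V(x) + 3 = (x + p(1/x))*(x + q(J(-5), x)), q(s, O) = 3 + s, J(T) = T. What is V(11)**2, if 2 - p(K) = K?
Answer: 1550025/121 ≈ 12810.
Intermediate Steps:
p(K) = 2 - K
V(x) = -3 + (-2 + x)*(2 + x - 1/x) (V(x) = -3 + (x + (2 - 1/x))*(x + (3 - 5)) = -3 + (x + (2 - 1/x))*(x - 2) = -3 + (2 + x - 1/x)*(-2 + x) = -3 + (-2 + x)*(2 + x - 1/x))
V(11)**2 = (-8 + 11**2 + 2/11)**2 = (-8 + 121 + 2*(1/11))**2 = (-8 + 121 + 2/11)**2 = (1245/11)**2 = 1550025/121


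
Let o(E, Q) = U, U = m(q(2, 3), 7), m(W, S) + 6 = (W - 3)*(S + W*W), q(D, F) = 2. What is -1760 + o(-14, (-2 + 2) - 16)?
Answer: -1777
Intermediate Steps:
m(W, S) = -6 + (-3 + W)*(S + W**2) (m(W, S) = -6 + (W - 3)*(S + W*W) = -6 + (-3 + W)*(S + W**2))
U = -17 (U = -6 + 2**3 - 3*7 - 3*2**2 + 7*2 = -6 + 8 - 21 - 3*4 + 14 = -6 + 8 - 21 - 12 + 14 = -17)
o(E, Q) = -17
-1760 + o(-14, (-2 + 2) - 16) = -1760 - 17 = -1777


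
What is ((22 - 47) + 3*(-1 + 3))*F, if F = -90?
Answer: 1710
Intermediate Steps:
((22 - 47) + 3*(-1 + 3))*F = ((22 - 47) + 3*(-1 + 3))*(-90) = (-25 + 3*2)*(-90) = (-25 + 6)*(-90) = -19*(-90) = 1710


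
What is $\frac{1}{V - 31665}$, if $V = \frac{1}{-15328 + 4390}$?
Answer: $- \frac{10938}{346351771} \approx -3.1581 \cdot 10^{-5}$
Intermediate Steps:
$V = - \frac{1}{10938}$ ($V = \frac{1}{-10938} = - \frac{1}{10938} \approx -9.1424 \cdot 10^{-5}$)
$\frac{1}{V - 31665} = \frac{1}{- \frac{1}{10938} - 31665} = \frac{1}{- \frac{346351771}{10938}} = - \frac{10938}{346351771}$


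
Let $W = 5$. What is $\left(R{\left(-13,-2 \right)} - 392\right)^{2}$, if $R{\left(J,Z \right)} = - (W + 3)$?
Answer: $160000$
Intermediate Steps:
$R{\left(J,Z \right)} = -8$ ($R{\left(J,Z \right)} = - (5 + 3) = \left(-1\right) 8 = -8$)
$\left(R{\left(-13,-2 \right)} - 392\right)^{2} = \left(-8 - 392\right)^{2} = \left(-400\right)^{2} = 160000$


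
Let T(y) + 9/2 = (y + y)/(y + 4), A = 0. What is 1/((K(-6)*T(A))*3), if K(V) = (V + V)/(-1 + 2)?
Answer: 1/162 ≈ 0.0061728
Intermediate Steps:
T(y) = -9/2 + 2*y/(4 + y) (T(y) = -9/2 + (y + y)/(y + 4) = -9/2 + (2*y)/(4 + y) = -9/2 + 2*y/(4 + y))
K(V) = 2*V (K(V) = (2*V)/1 = (2*V)*1 = 2*V)
1/((K(-6)*T(A))*3) = 1/(((2*(-6))*((-36 - 5*0)/(2*(4 + 0))))*3) = 1/(-6*(-36 + 0)/4*3) = 1/(-6*(-36)/4*3) = 1/(-12*(-9/2)*3) = 1/(54*3) = 1/162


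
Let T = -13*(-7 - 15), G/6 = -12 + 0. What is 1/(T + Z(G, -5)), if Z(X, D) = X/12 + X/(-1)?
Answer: 1/352 ≈ 0.0028409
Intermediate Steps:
G = -72 (G = 6*(-12 + 0) = 6*(-12) = -72)
Z(X, D) = -11*X/12 (Z(X, D) = X*(1/12) + X*(-1) = X/12 - X = -11*X/12)
T = 286 (T = -13*(-22) = 286)
1/(T + Z(G, -5)) = 1/(286 - 11/12*(-72)) = 1/(286 + 66) = 1/352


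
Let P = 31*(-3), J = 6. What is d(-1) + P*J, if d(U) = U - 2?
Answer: -561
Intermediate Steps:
d(U) = -2 + U
P = -93
d(-1) + P*J = (-2 - 1) - 93*6 = -3 - 558 = -561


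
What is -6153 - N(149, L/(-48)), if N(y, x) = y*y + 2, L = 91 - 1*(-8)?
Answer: -28356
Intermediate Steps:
L = 99 (L = 91 + 8 = 99)
N(y, x) = 2 + y² (N(y, x) = y² + 2 = 2 + y²)
-6153 - N(149, L/(-48)) = -6153 - (2 + 149²) = -6153 - (2 + 22201) = -6153 - 1*22203 = -6153 - 22203 = -28356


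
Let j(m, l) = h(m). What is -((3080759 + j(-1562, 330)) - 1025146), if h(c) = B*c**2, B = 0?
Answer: -2055613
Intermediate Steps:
h(c) = 0 (h(c) = 0*c**2 = 0)
j(m, l) = 0
-((3080759 + j(-1562, 330)) - 1025146) = -((3080759 + 0) - 1025146) = -(3080759 - 1025146) = -1*2055613 = -2055613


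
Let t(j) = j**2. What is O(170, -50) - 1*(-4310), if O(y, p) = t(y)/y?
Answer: 4480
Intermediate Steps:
O(y, p) = y (O(y, p) = y**2/y = y)
O(170, -50) - 1*(-4310) = 170 - 1*(-4310) = 170 + 4310 = 4480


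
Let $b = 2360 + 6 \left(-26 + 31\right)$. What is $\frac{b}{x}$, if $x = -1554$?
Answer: $- \frac{1195}{777} \approx -1.538$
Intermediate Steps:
$b = 2390$ ($b = 2360 + 6 \cdot 5 = 2360 + 30 = 2390$)
$\frac{b}{x} = \frac{2390}{-1554} = 2390 \left(- \frac{1}{1554}\right) = - \frac{1195}{777}$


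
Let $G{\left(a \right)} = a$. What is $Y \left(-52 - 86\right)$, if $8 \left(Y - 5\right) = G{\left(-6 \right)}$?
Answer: $- \frac{1173}{2} \approx -586.5$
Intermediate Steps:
$Y = \frac{17}{4}$ ($Y = 5 + \frac{1}{8} \left(-6\right) = 5 - \frac{3}{4} = \frac{17}{4} \approx 4.25$)
$Y \left(-52 - 86\right) = \frac{17 \left(-52 - 86\right)}{4} = \frac{17}{4} \left(-138\right) = - \frac{1173}{2}$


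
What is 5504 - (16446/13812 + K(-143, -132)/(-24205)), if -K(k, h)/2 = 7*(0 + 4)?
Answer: 306615909823/55719910 ≈ 5502.8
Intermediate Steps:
K(k, h) = -56 (K(k, h) = -14*(0 + 4) = -14*4 = -2*28 = -56)
5504 - (16446/13812 + K(-143, -132)/(-24205)) = 5504 - (16446/13812 - 56/(-24205)) = 5504 - (16446*(1/13812) - 56*(-1/24205)) = 5504 - (2741/2302 + 56/24205) = 5504 - 1*66474817/55719910 = 5504 - 66474817/55719910 = 306615909823/55719910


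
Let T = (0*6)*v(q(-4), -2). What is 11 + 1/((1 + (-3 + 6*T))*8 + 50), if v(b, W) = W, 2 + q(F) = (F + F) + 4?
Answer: 375/34 ≈ 11.029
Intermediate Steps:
q(F) = 2 + 2*F (q(F) = -2 + ((F + F) + 4) = -2 + (2*F + 4) = -2 + (4 + 2*F) = 2 + 2*F)
T = 0 (T = (0*6)*(-2) = 0*(-2) = 0)
11 + 1/((1 + (-3 + 6*T))*8 + 50) = 11 + 1/((1 + (-3 + 6*0))*8 + 50) = 11 + 1/((1 + (-3 + 0))*8 + 50) = 11 + 1/((1 - 3)*8 + 50) = 11 + 1/(-2*8 + 50) = 11 + 1/(-16 + 50) = 11 + 1/34 = 375/34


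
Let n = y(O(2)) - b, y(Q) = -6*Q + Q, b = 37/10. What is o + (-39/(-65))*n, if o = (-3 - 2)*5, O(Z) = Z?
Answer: -1661/50 ≈ -33.220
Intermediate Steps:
b = 37/10 (b = 37*(1/10) = 37/10 ≈ 3.7000)
y(Q) = -5*Q
n = -137/10 (n = -5*2 - 1*37/10 = -10 - 37/10 = -137/10 ≈ -13.700)
o = -25 (o = -5*5 = -25)
o + (-39/(-65))*n = -25 - 39/(-65)*(-137/10) = -25 - 39*(-1/65)*(-137/10) = -25 + (3/5)*(-137/10) = -25 - 411/50 = -1661/50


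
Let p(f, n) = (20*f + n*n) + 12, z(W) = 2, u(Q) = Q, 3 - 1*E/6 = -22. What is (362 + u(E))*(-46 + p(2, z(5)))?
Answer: 5120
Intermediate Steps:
E = 150 (E = 18 - 6*(-22) = 18 + 132 = 150)
p(f, n) = 12 + n² + 20*f (p(f, n) = (20*f + n²) + 12 = (n² + 20*f) + 12 = 12 + n² + 20*f)
(362 + u(E))*(-46 + p(2, z(5))) = (362 + 150)*(-46 + (12 + 2² + 20*2)) = 512*(-46 + (12 + 4 + 40)) = 512*(-46 + 56) = 512*10 = 5120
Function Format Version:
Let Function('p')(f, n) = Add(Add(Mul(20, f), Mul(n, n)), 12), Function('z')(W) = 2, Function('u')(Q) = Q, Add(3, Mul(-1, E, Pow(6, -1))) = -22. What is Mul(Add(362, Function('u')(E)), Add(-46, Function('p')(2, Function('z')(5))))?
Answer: 5120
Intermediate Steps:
E = 150 (E = Add(18, Mul(-6, -22)) = Add(18, 132) = 150)
Function('p')(f, n) = Add(12, Pow(n, 2), Mul(20, f)) (Function('p')(f, n) = Add(Add(Mul(20, f), Pow(n, 2)), 12) = Add(Add(Pow(n, 2), Mul(20, f)), 12) = Add(12, Pow(n, 2), Mul(20, f)))
Mul(Add(362, Function('u')(E)), Add(-46, Function('p')(2, Function('z')(5)))) = Mul(Add(362, 150), Add(-46, Add(12, Pow(2, 2), Mul(20, 2)))) = Mul(512, Add(-46, Add(12, 4, 40))) = Mul(512, Add(-46, 56)) = Mul(512, 10) = 5120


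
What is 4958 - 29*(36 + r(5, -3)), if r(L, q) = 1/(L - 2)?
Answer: 11713/3 ≈ 3904.3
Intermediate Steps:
r(L, q) = 1/(-2 + L)
4958 - 29*(36 + r(5, -3)) = 4958 - 29*(36 + 1/(-2 + 5)) = 4958 - 29*(36 + 1/3) = 4958 - 29*(36 + ⅓) = 4958 - 29*109/3 = 4958 - 1*3161/3 = 4958 - 3161/3 = 11713/3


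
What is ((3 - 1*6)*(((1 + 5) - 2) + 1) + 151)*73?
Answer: 9928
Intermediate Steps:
((3 - 1*6)*(((1 + 5) - 2) + 1) + 151)*73 = ((3 - 6)*((6 - 2) + 1) + 151)*73 = (-3*(4 + 1) + 151)*73 = (-3*5 + 151)*73 = (-15 + 151)*73 = 136*73 = 9928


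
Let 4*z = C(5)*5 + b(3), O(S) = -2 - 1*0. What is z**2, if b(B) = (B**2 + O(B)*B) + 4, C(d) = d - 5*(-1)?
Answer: 3249/16 ≈ 203.06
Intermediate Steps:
C(d) = 5 + d (C(d) = d + 5 = 5 + d)
O(S) = -2 (O(S) = -2 + 0 = -2)
b(B) = 4 + B**2 - 2*B (b(B) = (B**2 - 2*B) + 4 = 4 + B**2 - 2*B)
z = 57/4 (z = ((5 + 5)*5 + (4 + 3**2 - 2*3))/4 = (10*5 + (4 + 9 - 6))/4 = (50 + 7)/4 = (1/4)*57 = 57/4 ≈ 14.250)
z**2 = (57/4)**2 = 3249/16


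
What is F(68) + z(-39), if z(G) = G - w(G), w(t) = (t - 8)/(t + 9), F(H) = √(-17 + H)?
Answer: -1217/30 + √51 ≈ -33.425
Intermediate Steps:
w(t) = (-8 + t)/(9 + t)
z(G) = G - (-8 + G)/(9 + G)
F(68) + z(-39) = √(-17 + 68) + (8 - 1*(-39) - 39*(9 - 39))/(9 - 39) = √51 + (8 + 39 - 39*(-30))/(-30) = √51 - (8 + 39 + 1170)/30 = √51 - 1/30*1217 = √51 - 1217/30 = -1217/30 + √51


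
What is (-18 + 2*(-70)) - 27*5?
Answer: -293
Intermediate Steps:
(-18 + 2*(-70)) - 27*5 = (-18 - 140) - 135 = -158 - 135 = -293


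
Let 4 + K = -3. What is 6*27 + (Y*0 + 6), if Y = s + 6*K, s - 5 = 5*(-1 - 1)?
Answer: 168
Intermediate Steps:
s = -5 (s = 5 + 5*(-1 - 1) = 5 + 5*(-2) = 5 - 10 = -5)
K = -7 (K = -4 - 3 = -7)
Y = -47 (Y = -5 + 6*(-7) = -5 - 42 = -47)
6*27 + (Y*0 + 6) = 6*27 + (-47*0 + 6) = 162 + (0 + 6) = 162 + 6 = 168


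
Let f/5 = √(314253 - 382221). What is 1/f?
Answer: -I*√118/14160 ≈ -0.00076715*I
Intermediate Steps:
f = 120*I*√118 (f = 5*√(314253 - 382221) = 5*√(-67968) = 5*(24*I*√118) = 120*I*√118 ≈ 1303.5*I)
1/f = 1/(120*I*√118) = -I*√118/14160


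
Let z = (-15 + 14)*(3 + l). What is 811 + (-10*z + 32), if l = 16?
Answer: 1033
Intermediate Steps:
z = -19 (z = (-15 + 14)*(3 + 16) = -1*19 = -19)
811 + (-10*z + 32) = 811 + (-10*(-19) + 32) = 811 + (190 + 32) = 811 + 222 = 1033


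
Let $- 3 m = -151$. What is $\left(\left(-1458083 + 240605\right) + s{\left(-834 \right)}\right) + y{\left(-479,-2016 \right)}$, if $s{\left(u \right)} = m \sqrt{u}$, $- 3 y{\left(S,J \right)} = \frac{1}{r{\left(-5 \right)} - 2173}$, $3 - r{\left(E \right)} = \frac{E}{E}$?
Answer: $- \frac{7929434213}{6513} + \frac{151 i \sqrt{834}}{3} \approx -1.2175 \cdot 10^{6} + 1453.6 i$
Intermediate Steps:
$r{\left(E \right)} = 2$ ($r{\left(E \right)} = 3 - \frac{E}{E} = 3 - 1 = 2$)
$m = \frac{151}{3}$ ($m = \left(- \frac{1}{3}\right) \left(-151\right) = \frac{151}{3} \approx 50.333$)
$y{\left(S,J \right)} = \frac{1}{6513}$ ($y{\left(S,J \right)} = - \frac{1}{3 \left(2 - 2173\right)} = - \frac{1}{3 \left(-2171\right)} = \left(- \frac{1}{3}\right) \left(- \frac{1}{2171}\right) = \frac{1}{6513}$)
$s{\left(u \right)} = \frac{151 \sqrt{u}}{3}$
$\left(\left(-1458083 + 240605\right) + s{\left(-834 \right)}\right) + y{\left(-479,-2016 \right)} = \left(\left(-1458083 + 240605\right) + \frac{151 \sqrt{-834}}{3}\right) + \frac{1}{6513} = \left(-1217478 + \frac{151 i \sqrt{834}}{3}\right) + \frac{1}{6513} = - \frac{7929434213}{6513} + \frac{151 i \sqrt{834}}{3}$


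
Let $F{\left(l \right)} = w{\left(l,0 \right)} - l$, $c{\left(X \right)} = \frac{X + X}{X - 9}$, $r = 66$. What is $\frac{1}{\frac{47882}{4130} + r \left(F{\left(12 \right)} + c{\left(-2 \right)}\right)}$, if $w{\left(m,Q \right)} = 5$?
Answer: $- \frac{2065}{880529} \approx -0.0023452$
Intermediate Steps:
$c{\left(X \right)} = \frac{2 X}{-9 + X}$
$F{\left(l \right)} = 5 - l$
$\frac{1}{\frac{47882}{4130} + r \left(F{\left(12 \right)} + c{\left(-2 \right)}\right)} = \frac{1}{\frac{47882}{4130} + 66 \left(\left(5 - 12\right) + 2 \left(-2\right) \frac{1}{-9 - 2}\right)} = \frac{1}{47882 \cdot \frac{1}{4130} + 66 \left(\left(5 - 12\right) + 2 \left(-2\right) \frac{1}{-11}\right)} = \frac{1}{\frac{23941}{2065} + 66 \left(-7 + 2 \left(-2\right) \left(- \frac{1}{11}\right)\right)} = \frac{1}{\frac{23941}{2065} + 66 \left(-7 + \frac{4}{11}\right)} = \frac{1}{\frac{23941}{2065} + 66 \left(- \frac{73}{11}\right)} = \frac{1}{\frac{23941}{2065} - 438} = \frac{1}{- \frac{880529}{2065}} = - \frac{2065}{880529}$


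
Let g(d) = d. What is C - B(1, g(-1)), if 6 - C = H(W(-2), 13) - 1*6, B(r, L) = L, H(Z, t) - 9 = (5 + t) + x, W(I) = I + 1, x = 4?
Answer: -18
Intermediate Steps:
W(I) = 1 + I
H(Z, t) = 18 + t (H(Z, t) = 9 + ((5 + t) + 4) = 9 + (9 + t) = 18 + t)
C = -19 (C = 6 - ((18 + 13) - 1*6) = 6 - (31 - 6) = 6 - 1*25 = 6 - 25 = -19)
C - B(1, g(-1)) = -19 - 1*(-1) = -19 + 1 = -18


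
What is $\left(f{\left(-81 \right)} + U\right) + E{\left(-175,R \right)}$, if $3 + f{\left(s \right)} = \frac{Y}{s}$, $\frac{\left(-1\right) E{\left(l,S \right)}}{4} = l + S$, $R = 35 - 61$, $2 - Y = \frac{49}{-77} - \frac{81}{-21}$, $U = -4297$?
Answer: $- \frac{21804458}{6237} \approx -3496.0$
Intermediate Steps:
$Y = - \frac{94}{77}$ ($Y = 2 - \left(\frac{49}{-77} - \frac{81}{-21}\right) = 2 - \left(49 \left(- \frac{1}{77}\right) - - \frac{27}{7}\right) = 2 - \left(- \frac{7}{11} + \frac{27}{7}\right) = 2 - \frac{248}{77} = - \frac{94}{77} \approx -1.2208$)
$R = -26$ ($R = 35 - 61 = -26$)
$E{\left(l,S \right)} = - 4 S - 4 l$ ($E{\left(l,S \right)} = - 4 \left(l + S\right) = - 4 \left(S + l\right) = - 4 S - 4 l$)
$f{\left(s \right)} = -3 - \frac{94}{77 s}$
$\left(f{\left(-81 \right)} + U\right) + E{\left(-175,R \right)} = \left(\left(-3 - \frac{94}{77 \left(-81\right)}\right) - 4297\right) - -804 = \left(\left(-3 - - \frac{94}{6237}\right) - 4297\right) + \left(104 + 700\right) = \left(\left(-3 + \frac{94}{6237}\right) - 4297\right) + 804 = \left(- \frac{18617}{6237} - 4297\right) + 804 = - \frac{26819006}{6237} + 804 = - \frac{21804458}{6237}$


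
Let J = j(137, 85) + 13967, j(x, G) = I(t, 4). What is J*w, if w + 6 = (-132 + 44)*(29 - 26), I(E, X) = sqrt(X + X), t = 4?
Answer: -3771090 - 540*sqrt(2) ≈ -3.7719e+6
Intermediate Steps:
I(E, X) = sqrt(2)*sqrt(X) (I(E, X) = sqrt(2*X) = sqrt(2)*sqrt(X))
j(x, G) = 2*sqrt(2) (j(x, G) = sqrt(2)*sqrt(4) = sqrt(2)*2 = 2*sqrt(2))
J = 13967 + 2*sqrt(2) (J = 2*sqrt(2) + 13967 = 13967 + 2*sqrt(2) ≈ 13970.)
w = -270 (w = -6 + (-132 + 44)*(29 - 26) = -6 - 88*3 = -6 - 264 = -270)
J*w = (13967 + 2*sqrt(2))*(-270) = -3771090 - 540*sqrt(2)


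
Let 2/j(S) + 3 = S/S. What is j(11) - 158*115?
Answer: -18171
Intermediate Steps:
j(S) = -1 (j(S) = 2/(-3 + S/S) = 2/(-3 + 1) = 2/(-2) = 2*(-½) = -1)
j(11) - 158*115 = -1 - 158*115 = -1 - 18170 = -18171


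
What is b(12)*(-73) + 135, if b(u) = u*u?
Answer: -10377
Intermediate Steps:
b(u) = u²
b(12)*(-73) + 135 = 12²*(-73) + 135 = 144*(-73) + 135 = -10512 + 135 = -10377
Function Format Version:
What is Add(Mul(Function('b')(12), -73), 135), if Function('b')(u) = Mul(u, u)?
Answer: -10377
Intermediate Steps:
Function('b')(u) = Pow(u, 2)
Add(Mul(Function('b')(12), -73), 135) = Add(Mul(Pow(12, 2), -73), 135) = Add(Mul(144, -73), 135) = Add(-10512, 135) = -10377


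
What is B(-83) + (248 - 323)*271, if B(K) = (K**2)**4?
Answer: 2252292232118716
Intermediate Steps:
B(K) = K**8
B(-83) + (248 - 323)*271 = (-83)**8 + (248 - 323)*271 = 2252292232139041 - 75*271 = 2252292232139041 - 20325 = 2252292232118716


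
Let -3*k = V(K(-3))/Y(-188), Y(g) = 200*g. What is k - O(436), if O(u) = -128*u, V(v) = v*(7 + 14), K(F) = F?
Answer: 2098380779/37600 ≈ 55808.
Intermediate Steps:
V(v) = 21*v (V(v) = v*21 = 21*v)
k = -21/37600 (k = -21*(-3)/(3*(200*(-188))) = -(-21)/(-37600) = -(-21)*(-1)/37600 = -⅓*63/37600 = -21/37600 ≈ -0.00055851)
k - O(436) = -21/37600 - (-128)*436 = -21/37600 - 1*(-55808) = -21/37600 + 55808 = 2098380779/37600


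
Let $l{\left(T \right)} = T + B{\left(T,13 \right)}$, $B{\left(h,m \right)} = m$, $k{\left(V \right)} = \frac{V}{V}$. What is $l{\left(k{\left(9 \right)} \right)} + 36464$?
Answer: $36478$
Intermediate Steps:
$k{\left(V \right)} = 1$
$l{\left(T \right)} = 13 + T$ ($l{\left(T \right)} = T + 13 = 13 + T$)
$l{\left(k{\left(9 \right)} \right)} + 36464 = \left(13 + 1\right) + 36464 = 14 + 36464 = 36478$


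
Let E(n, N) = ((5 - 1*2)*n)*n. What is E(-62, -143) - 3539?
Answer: 7993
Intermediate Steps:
E(n, N) = 3*n**2 (E(n, N) = ((5 - 2)*n)*n = (3*n)*n = 3*n**2)
E(-62, -143) - 3539 = 3*(-62)**2 - 3539 = 3*3844 - 3539 = 11532 - 3539 = 7993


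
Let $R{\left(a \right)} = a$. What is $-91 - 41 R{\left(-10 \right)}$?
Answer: $319$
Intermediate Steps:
$-91 - 41 R{\left(-10 \right)} = -91 - -410 = -91 + 410 = 319$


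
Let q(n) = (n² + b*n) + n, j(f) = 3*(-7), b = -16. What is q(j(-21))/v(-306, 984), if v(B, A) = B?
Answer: -42/17 ≈ -2.4706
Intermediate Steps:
j(f) = -21
q(n) = n² - 15*n (q(n) = (n² - 16*n) + n = n² - 15*n)
q(j(-21))/v(-306, 984) = -21*(-15 - 21)/(-306) = -21*(-36)*(-1/306) = 756*(-1/306) = -42/17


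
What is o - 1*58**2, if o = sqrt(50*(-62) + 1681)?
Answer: -3364 + I*sqrt(1419) ≈ -3364.0 + 37.67*I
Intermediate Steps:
o = I*sqrt(1419) (o = sqrt(-3100 + 1681) = sqrt(-1419) = I*sqrt(1419) ≈ 37.67*I)
o - 1*58**2 = I*sqrt(1419) - 1*58**2 = I*sqrt(1419) - 1*3364 = I*sqrt(1419) - 3364 = -3364 + I*sqrt(1419)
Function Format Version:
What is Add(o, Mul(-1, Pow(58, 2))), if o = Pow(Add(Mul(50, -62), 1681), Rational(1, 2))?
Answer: Add(-3364, Mul(I, Pow(1419, Rational(1, 2)))) ≈ Add(-3364.0, Mul(37.670, I))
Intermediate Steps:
o = Mul(I, Pow(1419, Rational(1, 2))) (o = Pow(Add(-3100, 1681), Rational(1, 2)) = Pow(-1419, Rational(1, 2)) = Mul(I, Pow(1419, Rational(1, 2))) ≈ Mul(37.670, I))
Add(o, Mul(-1, Pow(58, 2))) = Add(Mul(I, Pow(1419, Rational(1, 2))), Mul(-1, Pow(58, 2))) = Add(Mul(I, Pow(1419, Rational(1, 2))), Mul(-1, 3364)) = Add(Mul(I, Pow(1419, Rational(1, 2))), -3364) = Add(-3364, Mul(I, Pow(1419, Rational(1, 2))))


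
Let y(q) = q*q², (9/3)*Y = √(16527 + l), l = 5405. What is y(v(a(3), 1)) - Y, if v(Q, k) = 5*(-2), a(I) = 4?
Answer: -1000 - 2*√5483/3 ≈ -1049.4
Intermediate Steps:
v(Q, k) = -10
Y = 2*√5483/3 (Y = √(16527 + 5405)/3 = √21932/3 = (2*√5483)/3 = 2*√5483/3 ≈ 49.365)
y(q) = q³
y(v(a(3), 1)) - Y = (-10)³ - 2*√5483/3 = -1000 - 2*√5483/3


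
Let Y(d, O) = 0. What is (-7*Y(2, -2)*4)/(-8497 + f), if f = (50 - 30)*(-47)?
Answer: 0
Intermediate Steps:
f = -940 (f = 20*(-47) = -940)
(-7*Y(2, -2)*4)/(-8497 + f) = (-7*0*4)/(-8497 - 940) = (0*4)/(-9437) = 0*(-1/9437) = 0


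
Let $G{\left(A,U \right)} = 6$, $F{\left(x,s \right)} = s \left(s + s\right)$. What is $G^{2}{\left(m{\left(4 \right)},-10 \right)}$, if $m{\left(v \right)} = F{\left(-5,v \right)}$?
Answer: $36$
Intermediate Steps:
$F{\left(x,s \right)} = 2 s^{2}$ ($F{\left(x,s \right)} = s 2 s = 2 s^{2}$)
$m{\left(v \right)} = 2 v^{2}$
$G^{2}{\left(m{\left(4 \right)},-10 \right)} = 6^{2} = 36$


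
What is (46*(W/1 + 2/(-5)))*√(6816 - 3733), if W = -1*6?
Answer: -1472*√3083/5 ≈ -16347.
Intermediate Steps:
W = -6
(46*(W/1 + 2/(-5)))*√(6816 - 3733) = (46*(-6/1 + 2/(-5)))*√(6816 - 3733) = (46*(-6*1 + 2*(-⅕)))*√3083 = (46*(-6 - ⅖))*√3083 = (46*(-32/5))*√3083 = -1472*√3083/5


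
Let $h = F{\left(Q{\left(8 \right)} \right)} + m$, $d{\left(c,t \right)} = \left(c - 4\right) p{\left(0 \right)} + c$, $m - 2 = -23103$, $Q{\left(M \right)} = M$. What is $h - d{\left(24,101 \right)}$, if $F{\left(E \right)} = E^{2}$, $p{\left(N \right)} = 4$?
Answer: $-23141$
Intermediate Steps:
$m = -23101$ ($m = 2 - 23103 = -23101$)
$d{\left(c,t \right)} = -16 + 5 c$ ($d{\left(c,t \right)} = \left(c - 4\right) 4 + c = \left(-4 + c\right) 4 + c = \left(-16 + 4 c\right) + c = -16 + 5 c$)
$h = -23037$ ($h = 8^{2} - 23101 = 64 - 23101 = -23037$)
$h - d{\left(24,101 \right)} = -23037 - \left(-16 + 5 \cdot 24\right) = -23037 - \left(-16 + 120\right) = -23037 - 104 = -23141$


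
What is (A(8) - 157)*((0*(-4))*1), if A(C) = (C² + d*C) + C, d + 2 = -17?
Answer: 0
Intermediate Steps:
d = -19 (d = -2 - 17 = -19)
A(C) = C² - 18*C (A(C) = (C² - 19*C) + C = C² - 18*C)
(A(8) - 157)*((0*(-4))*1) = (8*(-18 + 8) - 157)*((0*(-4))*1) = (8*(-10) - 157)*(0*1) = (-80 - 157)*0 = -237*0 = 0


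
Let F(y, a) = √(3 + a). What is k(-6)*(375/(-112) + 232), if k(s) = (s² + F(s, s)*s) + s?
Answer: 384135/56 - 76827*I*√3/56 ≈ 6859.6 - 2376.2*I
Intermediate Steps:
k(s) = s + s² + s*√(3 + s) (k(s) = (s² + √(3 + s)*s) + s = (s² + s*√(3 + s)) + s = s + s² + s*√(3 + s))
k(-6)*(375/(-112) + 232) = (-6*(1 - 6 + √(3 - 6)))*(375/(-112) + 232) = (-6*(1 - 6 + √(-3)))*(375*(-1/112) + 232) = (-6*(1 - 6 + I*√3))*(-375/112 + 232) = -6*(-5 + I*√3)*(25609/112) = (30 - 6*I*√3)*(25609/112) = 384135/56 - 76827*I*√3/56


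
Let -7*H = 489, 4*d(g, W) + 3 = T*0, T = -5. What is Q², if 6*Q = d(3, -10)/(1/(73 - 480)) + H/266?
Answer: 143331145281/55472704 ≈ 2583.8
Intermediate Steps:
d(g, W) = -¾ (d(g, W) = -¾ + (-5*0)/4 = -¾ + (¼)*0 = -¾ + 0 = -¾)
H = -489/7 (H = -⅐*489 = -489/7 ≈ -69.857)
Q = 378591/7448 (Q = (-3/(4*(1/(73 - 480))) - 489/7/266)/6 = (-3/(4*(1/(-407))) - 489/7*1/266)/6 = (-3/(4*(-1/407)) - 489/1862)/6 = (-¾*(-407) - 489/1862)/6 = (1221/4 - 489/1862)/6 = (⅙)*(1135773/3724) = 378591/7448 ≈ 50.831)
Q² = (378591/7448)² = 143331145281/55472704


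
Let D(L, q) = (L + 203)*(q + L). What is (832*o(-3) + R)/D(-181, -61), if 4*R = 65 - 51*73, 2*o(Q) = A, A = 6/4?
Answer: 581/10648 ≈ 0.054564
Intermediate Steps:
A = 3/2 (A = 6*(1/4) = 3/2 ≈ 1.5000)
o(Q) = 3/4 (o(Q) = (1/2)*(3/2) = 3/4)
R = -1829/2 (R = (65 - 51*73)/4 = (65 - 3723)/4 = (1/4)*(-3658) = -1829/2 ≈ -914.50)
D(L, q) = (203 + L)*(L + q)
(832*o(-3) + R)/D(-181, -61) = (832*(3/4) - 1829/2)/((-181)**2 + 203*(-181) + 203*(-61) - 181*(-61)) = (624 - 1829/2)/(32761 - 36743 - 12383 + 11041) = -581/2/(-5324) = -581/2*(-1/5324) = 581/10648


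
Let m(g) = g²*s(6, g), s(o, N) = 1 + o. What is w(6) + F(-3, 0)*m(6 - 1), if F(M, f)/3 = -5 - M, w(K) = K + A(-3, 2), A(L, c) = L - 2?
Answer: -1049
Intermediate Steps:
A(L, c) = -2 + L
w(K) = -5 + K (w(K) = K + (-2 - 3) = K - 5 = -5 + K)
F(M, f) = -15 - 3*M (F(M, f) = 3*(-5 - M) = -15 - 3*M)
m(g) = 7*g² (m(g) = g²*(1 + 6) = g²*7 = 7*g²)
w(6) + F(-3, 0)*m(6 - 1) = (-5 + 6) + (-15 - 3*(-3))*(7*(6 - 1)²) = 1 + (-15 + 9)*(7*5²) = 1 - 42*25 = 1 - 6*175 = 1 - 1050 = -1049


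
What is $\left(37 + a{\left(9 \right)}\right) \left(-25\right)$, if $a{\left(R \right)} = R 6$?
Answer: $-2275$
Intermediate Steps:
$a{\left(R \right)} = 6 R$
$\left(37 + a{\left(9 \right)}\right) \left(-25\right) = \left(37 + 6 \cdot 9\right) \left(-25\right) = \left(37 + 54\right) \left(-25\right) = 91 \left(-25\right) = -2275$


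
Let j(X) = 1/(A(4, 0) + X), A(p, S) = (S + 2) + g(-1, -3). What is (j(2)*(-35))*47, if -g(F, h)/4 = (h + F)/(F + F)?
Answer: 1645/4 ≈ 411.25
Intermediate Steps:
g(F, h) = -2*(F + h)/F (g(F, h) = -4*(h + F)/(F + F) = -4*(F + h)/(2*F) = -4*(F + h)*1/(2*F) = -2*(F + h)/F)
A(p, S) = -6 + S (A(p, S) = (S + 2) + (-2 - 2*(-3)/(-1)) = (2 + S) + (-2 - 2*(-3)*(-1)) = (2 + S) + (-2 - 6) = (2 + S) - 8 = -6 + S)
j(X) = 1/(-6 + X) (j(X) = 1/((-6 + 0) + X) = 1/(-6 + X))
(j(2)*(-35))*47 = (-35/(-6 + 2))*47 = (-35/(-4))*47 = -¼*(-35)*47 = (35/4)*47 = 1645/4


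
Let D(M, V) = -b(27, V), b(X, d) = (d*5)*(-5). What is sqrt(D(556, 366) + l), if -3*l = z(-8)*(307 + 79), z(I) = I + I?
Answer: sqrt(100878)/3 ≈ 105.87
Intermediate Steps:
b(X, d) = -25*d (b(X, d) = (5*d)*(-5) = -25*d)
z(I) = 2*I
D(M, V) = 25*V (D(M, V) = -(-25)*V = 25*V)
l = 6176/3 (l = -2*(-8)*(307 + 79)/3 = -(-16)*386/3 = -1/3*(-6176) = 6176/3 ≈ 2058.7)
sqrt(D(556, 366) + l) = sqrt(25*366 + 6176/3) = sqrt(9150 + 6176/3) = sqrt(33626/3) = sqrt(100878)/3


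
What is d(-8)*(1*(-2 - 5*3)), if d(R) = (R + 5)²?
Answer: -153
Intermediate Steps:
d(R) = (5 + R)²
d(-8)*(1*(-2 - 5*3)) = (5 - 8)²*(1*(-2 - 5*3)) = (-3)²*(1*(-2 - 15)) = 9*(1*(-17)) = 9*(-17) = -153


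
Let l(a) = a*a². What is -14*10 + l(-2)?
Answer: -148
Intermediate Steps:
l(a) = a³
-14*10 + l(-2) = -14*10 + (-2)³ = -140 - 8 = -148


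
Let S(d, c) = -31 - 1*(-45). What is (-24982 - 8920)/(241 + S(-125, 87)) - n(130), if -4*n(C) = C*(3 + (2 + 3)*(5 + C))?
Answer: 5585023/255 ≈ 21902.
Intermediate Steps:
S(d, c) = 14 (S(d, c) = -31 + 45 = 14)
n(C) = -C*(28 + 5*C)/4 (n(C) = -C*(3 + (2 + 3)*(5 + C))/4 = -C*(3 + 5*(5 + C))/4 = -C*(3 + (25 + 5*C))/4 = -C*(28 + 5*C)/4)
(-24982 - 8920)/(241 + S(-125, 87)) - n(130) = (-24982 - 8920)/(241 + 14) - (-1)*130*(28 + 5*130)/4 = -33902/255 - (-1)*130*(28 + 650)/4 = -33902*1/255 - (-1)*130*678/4 = -33902/255 - 1*(-22035) = -33902/255 + 22035 = 5585023/255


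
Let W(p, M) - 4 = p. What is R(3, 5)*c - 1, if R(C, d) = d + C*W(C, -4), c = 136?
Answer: 3535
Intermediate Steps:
W(p, M) = 4 + p
R(C, d) = d + C*(4 + C)
R(3, 5)*c - 1 = (5 + 3*(4 + 3))*136 - 1 = (5 + 3*7)*136 - 1 = (5 + 21)*136 - 1 = 26*136 - 1 = 3536 - 1 = 3535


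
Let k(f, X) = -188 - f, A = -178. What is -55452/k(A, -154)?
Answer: 27726/5 ≈ 5545.2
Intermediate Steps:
-55452/k(A, -154) = -55452/(-188 - 1*(-178)) = -55452/(-188 + 178) = -55452/(-10) = -55452*(-⅒) = 27726/5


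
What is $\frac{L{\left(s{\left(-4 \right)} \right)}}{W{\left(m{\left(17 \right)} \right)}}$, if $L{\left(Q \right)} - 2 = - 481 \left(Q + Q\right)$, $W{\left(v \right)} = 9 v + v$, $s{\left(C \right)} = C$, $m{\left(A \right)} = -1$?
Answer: $-385$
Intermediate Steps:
$W{\left(v \right)} = 10 v$
$L{\left(Q \right)} = 2 - 962 Q$ ($L{\left(Q \right)} = 2 - 481 \left(Q + Q\right) = 2 - 481 \cdot 2 Q = 2 - 962 Q$)
$\frac{L{\left(s{\left(-4 \right)} \right)}}{W{\left(m{\left(17 \right)} \right)}} = \frac{2 - -3848}{10 \left(-1\right)} = \frac{2 + 3848}{-10} = 3850 \left(- \frac{1}{10}\right) = -385$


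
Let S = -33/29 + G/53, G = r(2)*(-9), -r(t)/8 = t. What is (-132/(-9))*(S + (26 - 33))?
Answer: -366608/4611 ≈ -79.507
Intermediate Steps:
r(t) = -8*t
G = 144 (G = -8*2*(-9) = -16*(-9) = 144)
S = 2427/1537 (S = -33/29 + 144/53 = 2427/1537 ≈ 1.5791)
(-132/(-9))*(S + (26 - 33)) = (-132/(-9))*(2427/1537 + (26 - 33)) = (-132*(-1/9))*(2427/1537 - 7) = (44/3)*(-8332/1537) = -366608/4611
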